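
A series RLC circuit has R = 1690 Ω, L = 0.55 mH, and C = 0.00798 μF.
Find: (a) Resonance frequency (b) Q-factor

Step 1 — Resonance condition Im(Z)=0 gives ω₀ = 1/√(LC).
Step 2 — ω₀ = 1/√(0.00055·7.98e-09) = 4.773e+05 rad/s.
Step 3 — f₀ = ω₀/(2π) = 7.597e+04 Hz.
Step 4 — Series Q: Q = ω₀L/R = 4.773e+05·0.00055/1690 = 0.1553.

(a) f₀ = 7.597e+04 Hz  (b) Q = 0.1553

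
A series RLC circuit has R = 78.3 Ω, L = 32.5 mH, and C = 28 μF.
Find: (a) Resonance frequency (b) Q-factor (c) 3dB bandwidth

Step 1 — Resonance: ω₀ = 1/√(LC) = 1/√(0.0325·2.8e-05) = 1048 rad/s.
Step 2 — f₀ = ω₀/(2π) = 166.8 Hz.
Step 3 — Series Q: Q = ω₀L/R = 1048·0.0325/78.3 = 0.4351.
Step 4 — Bandwidth: Δω = ω₀/Q = 2409 rad/s; BW = Δω/(2π) = 383.4 Hz.

(a) f₀ = 166.8 Hz  (b) Q = 0.4351  (c) BW = 383.4 Hz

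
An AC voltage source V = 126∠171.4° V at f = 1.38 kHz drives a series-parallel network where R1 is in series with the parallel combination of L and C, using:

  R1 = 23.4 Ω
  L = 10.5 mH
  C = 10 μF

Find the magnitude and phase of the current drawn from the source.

Step 1 — Angular frequency: ω = 2π·f = 2π·1380 = 8671 rad/s.
Step 2 — Component impedances:
  R1: Z = R = 23.4 Ω
  L: Z = jωL = j·8671·0.0105 = 0 + j91.04 Ω
  C: Z = 1/(jωC) = -j/(ω·C) = 0 - j11.53 Ω
Step 3 — Parallel branch: L || C = 1/(1/L + 1/C) = 0 - j13.21 Ω.
Step 4 — Series with R1: Z_total = R1 + (L || C) = 23.4 - j13.21 Ω = 26.87∠-29.4° Ω.
Step 5 — Source phasor: V = 126∠171.4° V = -124.6 + j18.84 V.
Step 6 — Ohm's law: I = V / Z_total = (-124.6 + j18.84) / (23.4 - j13.21) = -4.383 - j1.668 A.
Step 7 — Convert to polar: |I| = 4.689 A, ∠I = -159.2°.

I = 4.689∠-159.2° A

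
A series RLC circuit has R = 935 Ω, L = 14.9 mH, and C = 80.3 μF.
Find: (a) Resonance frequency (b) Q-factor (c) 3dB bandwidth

Step 1 — Resonance: ω₀ = 1/√(LC) = 1/√(0.0149·8.03e-05) = 914.2 rad/s.
Step 2 — f₀ = ω₀/(2π) = 145.5 Hz.
Step 3 — Series Q: Q = ω₀L/R = 914.2·0.0149/935 = 0.01457.
Step 4 — Bandwidth: Δω = ω₀/Q = 6.275e+04 rad/s; BW = Δω/(2π) = 9987 Hz.

(a) f₀ = 145.5 Hz  (b) Q = 0.01457  (c) BW = 9987 Hz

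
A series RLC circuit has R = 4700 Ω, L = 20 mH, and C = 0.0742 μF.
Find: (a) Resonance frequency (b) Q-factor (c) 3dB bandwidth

Step 1 — Resonance: ω₀ = 1/√(LC) = 1/√(0.02·7.42e-08) = 2.596e+04 rad/s.
Step 2 — f₀ = ω₀/(2π) = 4131 Hz.
Step 3 — Series Q: Q = ω₀L/R = 2.596e+04·0.02/4700 = 0.1105.
Step 4 — Bandwidth: Δω = ω₀/Q = 2.35e+05 rad/s; BW = Δω/(2π) = 3.74e+04 Hz.

(a) f₀ = 4131 Hz  (b) Q = 0.1105  (c) BW = 3.74e+04 Hz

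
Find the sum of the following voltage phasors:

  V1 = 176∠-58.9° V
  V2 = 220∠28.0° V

Step 1 — Convert each phasor to rectangular form:
  V1 = 176·(cos(-58.9°) + j·sin(-58.9°)) = 90.91 - j150.7 V
  V2 = 220·(cos(28.0°) + j·sin(28.0°)) = 194.2 + j103.3 V
Step 2 — Sum components: V_total = 285.2 - j47.42 V.
Step 3 — Convert to polar: |V_total| = 289.1 V, ∠V_total = -9.4°.

V_total = 289.1∠-9.4° V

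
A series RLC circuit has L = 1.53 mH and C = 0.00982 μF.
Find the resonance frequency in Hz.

Step 1 — Resonance condition Im(Z)=0 gives ω₀ = 1/√(LC).
Step 2 — ω₀ = 1/√(0.00153·9.82e-09) = 2.58e+05 rad/s.
Step 3 — f₀ = ω₀/(2π) = 4.106e+04 Hz.

f₀ = 4.106e+04 Hz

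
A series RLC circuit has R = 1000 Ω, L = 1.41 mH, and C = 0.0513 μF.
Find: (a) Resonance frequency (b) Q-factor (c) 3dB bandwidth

Step 1 — Resonance: ω₀ = 1/√(LC) = 1/√(0.00141·5.13e-08) = 1.176e+05 rad/s.
Step 2 — f₀ = ω₀/(2π) = 1.871e+04 Hz.
Step 3 — Series Q: Q = ω₀L/R = 1.176e+05·0.00141/1000 = 0.1658.
Step 4 — Bandwidth: Δω = ω₀/Q = 7.092e+05 rad/s; BW = Δω/(2π) = 1.129e+05 Hz.

(a) f₀ = 1.871e+04 Hz  (b) Q = 0.1658  (c) BW = 1.129e+05 Hz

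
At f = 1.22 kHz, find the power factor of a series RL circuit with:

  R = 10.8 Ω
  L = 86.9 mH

Step 1 — Angular frequency: ω = 2π·f = 2π·1220 = 7665 rad/s.
Step 2 — Component impedances:
  R: Z = R = 10.8 Ω
  L: Z = jωL = j·7665·0.0869 = 0 + j666.1 Ω
Step 3 — Series combination: Z_total = R + L = 10.8 + j666.1 Ω = 666.2∠89.1° Ω.
Step 4 — Power factor: PF = cos(φ) = Re(Z)/|Z| = 10.8/666.2 = 0.01621.
Step 5 — Type: Im(Z) = 666.1 ⇒ lagging (phase φ = 89.1°).

PF = 0.01621 (lagging, φ = 89.1°)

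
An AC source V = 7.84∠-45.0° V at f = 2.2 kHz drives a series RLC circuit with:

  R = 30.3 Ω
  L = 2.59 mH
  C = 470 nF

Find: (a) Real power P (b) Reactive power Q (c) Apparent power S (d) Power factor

Step 1 — Angular frequency: ω = 2π·f = 2π·2200 = 1.382e+04 rad/s.
Step 2 — Component impedances:
  R: Z = R = 30.3 Ω
  L: Z = jωL = j·1.382e+04·0.00259 = 0 + j35.8 Ω
  C: Z = 1/(jωC) = -j/(ω·C) = 0 - j153.9 Ω
Step 3 — Series combination: Z_total = R + L + C = 30.3 - j118.1 Ω = 121.9∠-75.6° Ω.
Step 4 — Source phasor: V = 7.84∠-45.0° V = 5.544 - j5.544 V.
Step 5 — Current: I = V / Z = 0.05533 + j0.03274 A = 0.06429∠30.6° A.
Step 6 — Complex power: S = V·I* = 0.1252 - j0.4882 VA.
Step 7 — Real power: P = Re(S) = 0.1252 W.
Step 8 — Reactive power: Q = Im(S) = -0.4882 VAR.
Step 9 — Apparent power: |S| = 0.504 VA.
Step 10 — Power factor: PF = P/|S| = 0.2485 (leading).

(a) P = 0.1252 W  (b) Q = -0.4882 VAR  (c) S = 0.504 VA  (d) PF = 0.2485 (leading)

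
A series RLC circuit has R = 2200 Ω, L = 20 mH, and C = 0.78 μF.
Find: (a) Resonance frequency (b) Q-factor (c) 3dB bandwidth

Step 1 — Resonance: ω₀ = 1/√(LC) = 1/√(0.02·7.8e-07) = 8006 rad/s.
Step 2 — f₀ = ω₀/(2π) = 1274 Hz.
Step 3 — Series Q: Q = ω₀L/R = 8006·0.02/2200 = 0.07279.
Step 4 — Bandwidth: Δω = ω₀/Q = 1.1e+05 rad/s; BW = Δω/(2π) = 1.751e+04 Hz.

(a) f₀ = 1274 Hz  (b) Q = 0.07279  (c) BW = 1.751e+04 Hz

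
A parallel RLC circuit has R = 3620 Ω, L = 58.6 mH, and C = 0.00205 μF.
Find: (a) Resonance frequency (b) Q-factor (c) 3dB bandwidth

Step 1 — Resonance: ω₀ = 1/√(LC) = 1/√(0.0586·2.05e-09) = 9.124e+04 rad/s.
Step 2 — f₀ = ω₀/(2π) = 1.452e+04 Hz.
Step 3 — Parallel Q: Q = R/(ω₀L) = 3620/(9.124e+04·0.0586) = 0.6771.
Step 4 — Bandwidth: Δω = ω₀/Q = 1.348e+05 rad/s; BW = Δω/(2π) = 2.145e+04 Hz.

(a) f₀ = 1.452e+04 Hz  (b) Q = 0.6771  (c) BW = 2.145e+04 Hz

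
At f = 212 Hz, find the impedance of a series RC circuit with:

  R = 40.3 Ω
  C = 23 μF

Step 1 — Angular frequency: ω = 2π·f = 2π·212 = 1332 rad/s.
Step 2 — Component impedances:
  R: Z = R = 40.3 Ω
  C: Z = 1/(jωC) = -j/(ω·C) = 0 - j32.64 Ω
Step 3 — Series combination: Z_total = R + C = 40.3 - j32.64 Ω = 51.86∠-39.0° Ω.

Z = 40.3 - j32.64 Ω = 51.86∠-39.0° Ω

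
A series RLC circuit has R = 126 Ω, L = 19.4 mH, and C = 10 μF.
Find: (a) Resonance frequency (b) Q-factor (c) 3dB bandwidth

Step 1 — Resonance: ω₀ = 1/√(LC) = 1/√(0.0194·1e-05) = 2270 rad/s.
Step 2 — f₀ = ω₀/(2π) = 361.3 Hz.
Step 3 — Series Q: Q = ω₀L/R = 2270·0.0194/126 = 0.3496.
Step 4 — Bandwidth: Δω = ω₀/Q = 6495 rad/s; BW = Δω/(2π) = 1034 Hz.

(a) f₀ = 361.3 Hz  (b) Q = 0.3496  (c) BW = 1034 Hz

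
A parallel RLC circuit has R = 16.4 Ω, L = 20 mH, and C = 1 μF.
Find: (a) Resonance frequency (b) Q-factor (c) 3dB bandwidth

Step 1 — Resonance: ω₀ = 1/√(LC) = 1/√(0.02·1e-06) = 7071 rad/s.
Step 2 — f₀ = ω₀/(2π) = 1125 Hz.
Step 3 — Parallel Q: Q = R/(ω₀L) = 16.4/(7071·0.02) = 0.116.
Step 4 — Bandwidth: Δω = ω₀/Q = 6.098e+04 rad/s; BW = Δω/(2π) = 9705 Hz.

(a) f₀ = 1125 Hz  (b) Q = 0.116  (c) BW = 9705 Hz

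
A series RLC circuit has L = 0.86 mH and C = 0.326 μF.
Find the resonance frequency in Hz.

Step 1 — Resonance condition Im(Z)=0 gives ω₀ = 1/√(LC).
Step 2 — ω₀ = 1/√(0.00086·3.26e-07) = 5.972e+04 rad/s.
Step 3 — f₀ = ω₀/(2π) = 9505 Hz.

f₀ = 9505 Hz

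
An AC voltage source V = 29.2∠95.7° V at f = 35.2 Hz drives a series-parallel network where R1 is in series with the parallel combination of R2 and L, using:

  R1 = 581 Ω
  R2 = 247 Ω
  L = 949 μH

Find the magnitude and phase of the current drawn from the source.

Step 1 — Angular frequency: ω = 2π·f = 2π·35.2 = 221.2 rad/s.
Step 2 — Component impedances:
  R1: Z = R = 581 Ω
  R2: Z = R = 247 Ω
  L: Z = jωL = j·221.2·0.000949 = 0 + j0.2099 Ω
Step 3 — Parallel branch: R2 || L = 1/(1/R2 + 1/L) = 0.0001784 + j0.2099 Ω.
Step 4 — Series with R1: Z_total = R1 + (R2 || L) = 581 + j0.2099 Ω = 581∠0.0° Ω.
Step 5 — Source phasor: V = 29.2∠95.7° V = -2.9 + j29.06 V.
Step 6 — Ohm's law: I = V / Z_total = (-2.9 + j29.06) / (581 + j0.2099) = -0.004974 + j0.05001 A.
Step 7 — Convert to polar: |I| = 0.05026 A, ∠I = 95.7°.

I = 0.05026∠95.7° A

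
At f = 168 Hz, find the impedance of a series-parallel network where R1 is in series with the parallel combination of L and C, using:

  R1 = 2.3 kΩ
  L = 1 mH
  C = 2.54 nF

Step 1 — Angular frequency: ω = 2π·f = 2π·168 = 1056 rad/s.
Step 2 — Component impedances:
  R1: Z = R = 2300 Ω
  L: Z = jωL = j·1056·0.001 = 0 + j1.056 Ω
  C: Z = 1/(jωC) = -j/(ω·C) = 0 - j3.73e+05 Ω
Step 3 — Parallel branch: L || C = 1/(1/L + 1/C) = 0 + j1.056 Ω.
Step 4 — Series with R1: Z_total = R1 + (L || C) = 2300 + j1.056 Ω = 2300∠0.0° Ω.

Z = 2300 + j1.056 Ω = 2300∠0.0° Ω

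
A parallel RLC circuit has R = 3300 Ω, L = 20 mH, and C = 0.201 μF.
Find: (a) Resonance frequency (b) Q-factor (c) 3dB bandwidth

Step 1 — Resonance: ω₀ = 1/√(LC) = 1/√(0.02·2.01e-07) = 1.577e+04 rad/s.
Step 2 — f₀ = ω₀/(2π) = 2510 Hz.
Step 3 — Parallel Q: Q = R/(ω₀L) = 3300/(1.577e+04·0.02) = 10.46.
Step 4 — Bandwidth: Δω = ω₀/Q = 1508 rad/s; BW = Δω/(2π) = 239.9 Hz.

(a) f₀ = 2510 Hz  (b) Q = 10.46  (c) BW = 239.9 Hz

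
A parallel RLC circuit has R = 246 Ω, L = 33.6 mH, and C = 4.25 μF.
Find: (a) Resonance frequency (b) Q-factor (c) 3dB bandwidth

Step 1 — Resonance: ω₀ = 1/√(LC) = 1/√(0.0336·4.25e-06) = 2646 rad/s.
Step 2 — f₀ = ω₀/(2π) = 421.2 Hz.
Step 3 — Parallel Q: Q = R/(ω₀L) = 246/(2646·0.0336) = 2.767.
Step 4 — Bandwidth: Δω = ω₀/Q = 956.5 rad/s; BW = Δω/(2π) = 152.2 Hz.

(a) f₀ = 421.2 Hz  (b) Q = 2.767  (c) BW = 152.2 Hz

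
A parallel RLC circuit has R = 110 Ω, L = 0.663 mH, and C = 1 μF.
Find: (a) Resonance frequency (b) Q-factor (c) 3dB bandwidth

Step 1 — Resonance: ω₀ = 1/√(LC) = 1/√(0.000663·1e-06) = 3.884e+04 rad/s.
Step 2 — f₀ = ω₀/(2π) = 6181 Hz.
Step 3 — Parallel Q: Q = R/(ω₀L) = 110/(3.884e+04·0.000663) = 4.272.
Step 4 — Bandwidth: Δω = ω₀/Q = 9091 rad/s; BW = Δω/(2π) = 1447 Hz.

(a) f₀ = 6181 Hz  (b) Q = 4.272  (c) BW = 1447 Hz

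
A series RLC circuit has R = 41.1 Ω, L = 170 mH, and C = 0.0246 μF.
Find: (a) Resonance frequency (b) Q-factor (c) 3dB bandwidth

Step 1 — Resonance: ω₀ = 1/√(LC) = 1/√(0.17·2.46e-08) = 1.546e+04 rad/s.
Step 2 — f₀ = ω₀/(2π) = 2461 Hz.
Step 3 — Series Q: Q = ω₀L/R = 1.546e+04·0.17/41.1 = 63.96.
Step 4 — Bandwidth: Δω = ω₀/Q = 241.8 rad/s; BW = Δω/(2π) = 38.48 Hz.

(a) f₀ = 2461 Hz  (b) Q = 63.96  (c) BW = 38.48 Hz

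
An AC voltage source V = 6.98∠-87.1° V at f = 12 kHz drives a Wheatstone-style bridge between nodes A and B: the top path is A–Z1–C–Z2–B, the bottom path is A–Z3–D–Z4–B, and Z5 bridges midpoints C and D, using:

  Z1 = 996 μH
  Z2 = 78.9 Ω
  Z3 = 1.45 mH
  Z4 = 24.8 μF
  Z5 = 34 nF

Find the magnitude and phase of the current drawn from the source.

Step 1 — Angular frequency: ω = 2π·f = 2π·1.2e+04 = 7.54e+04 rad/s.
Step 2 — Component impedances:
  Z1: Z = jωL = j·7.54e+04·0.000996 = 0 + j75.1 Ω
  Z2: Z = R = 78.9 Ω
  Z3: Z = jωL = j·7.54e+04·0.00145 = 0 + j109.3 Ω
  Z4: Z = 1/(jωC) = -j/(ω·C) = 0 - j0.5348 Ω
  Z5: Z = 1/(jωC) = -j/(ω·C) = 0 - j390.1 Ω
Step 3 — Bridge requires nodal analysis (the Z5 bridge couples midpoints C and D, so the two paths cannot be reduced to a simple series/parallel combination). Setting node B to ground and injecting 1 A at node A, the 3-node admittance system at A, C, D solves to V_A = Z_AB = 26.33 + j50.38 Ω = 56.84∠62.4° Ω.
Step 4 — Source phasor: V = 6.98∠-87.1° V = 0.3531 - j6.971 V.
Step 5 — Ohm's law: I = V / Z_total = (0.3531 - j6.971) / (26.33 + j50.38) = -0.1058 - j0.06231 A.
Step 6 — Convert to polar: |I| = 0.1228 A, ∠I = -149.5°.

I = 0.1228∠-149.5° A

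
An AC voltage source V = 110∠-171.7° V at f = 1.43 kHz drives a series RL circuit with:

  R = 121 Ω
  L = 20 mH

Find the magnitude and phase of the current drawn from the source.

Step 1 — Angular frequency: ω = 2π·f = 2π·1430 = 8985 rad/s.
Step 2 — Component impedances:
  R: Z = R = 121 Ω
  L: Z = jωL = j·8985·0.02 = 0 + j179.7 Ω
Step 3 — Series combination: Z_total = R + L = 121 + j179.7 Ω = 216.6∠56.0° Ω.
Step 4 — Source phasor: V = 110∠-171.7° V = -108.8 - j15.88 V.
Step 5 — Ohm's law: I = V / Z_total = (-108.8 - j15.88) / (121 + j179.7) = -0.3414 + j0.3758 A.
Step 6 — Convert to polar: |I| = 0.5078 A, ∠I = 132.3°.

I = 0.5078∠132.3° A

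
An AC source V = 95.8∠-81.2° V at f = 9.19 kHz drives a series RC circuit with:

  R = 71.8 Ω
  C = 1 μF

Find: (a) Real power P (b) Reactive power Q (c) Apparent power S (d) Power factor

Step 1 — Angular frequency: ω = 2π·f = 2π·9190 = 5.774e+04 rad/s.
Step 2 — Component impedances:
  R: Z = R = 71.8 Ω
  C: Z = 1/(jωC) = -j/(ω·C) = 0 - j17.32 Ω
Step 3 — Series combination: Z_total = R + C = 71.8 - j17.32 Ω = 73.86∠-13.6° Ω.
Step 4 — Source phasor: V = 95.8∠-81.2° V = 14.66 - j94.67 V.
Step 5 — Current: I = V / Z = 0.4935 - j1.2 A = 1.297∠-67.6° A.
Step 6 — Complex power: S = V·I* = 120.8 - j29.14 VA.
Step 7 — Real power: P = Re(S) = 120.8 W.
Step 8 — Reactive power: Q = Im(S) = -29.14 VAR.
Step 9 — Apparent power: |S| = 124.3 VA.
Step 10 — Power factor: PF = P/|S| = 0.9721 (leading).

(a) P = 120.8 W  (b) Q = -29.14 VAR  (c) S = 124.3 VA  (d) PF = 0.9721 (leading)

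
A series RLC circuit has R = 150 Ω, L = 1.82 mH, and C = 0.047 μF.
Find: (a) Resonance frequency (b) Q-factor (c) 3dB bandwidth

Step 1 — Resonance condition Im(Z)=0 gives ω₀ = 1/√(LC).
Step 2 — ω₀ = 1/√(0.00182·4.7e-08) = 1.081e+05 rad/s.
Step 3 — f₀ = ω₀/(2π) = 1.721e+04 Hz.
Step 4 — Series Q: Q = ω₀L/R = 1.081e+05·0.00182/150 = 1.312.
Step 5 — 3dB bandwidth: Δω = ω₀/Q = 8.242e+04 rad/s; BW = Δω/(2π) = 1.312e+04 Hz.

(a) f₀ = 1.721e+04 Hz  (b) Q = 1.312  (c) BW = 1.312e+04 Hz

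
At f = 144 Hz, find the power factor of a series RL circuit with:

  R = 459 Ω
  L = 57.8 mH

Step 1 — Angular frequency: ω = 2π·f = 2π·144 = 904.8 rad/s.
Step 2 — Component impedances:
  R: Z = R = 459 Ω
  L: Z = jωL = j·904.8·0.0578 = 0 + j52.3 Ω
Step 3 — Series combination: Z_total = R + L = 459 + j52.3 Ω = 462∠6.5° Ω.
Step 4 — Power factor: PF = cos(φ) = Re(Z)/|Z| = 459/461.97 = 0.9936.
Step 5 — Type: Im(Z) = 52.3 ⇒ lagging (phase φ = 6.5°).

PF = 0.9936 (lagging, φ = 6.5°)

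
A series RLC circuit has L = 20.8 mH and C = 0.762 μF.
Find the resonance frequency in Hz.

Step 1 — Resonance condition Im(Z)=0 gives ω₀ = 1/√(LC).
Step 2 — ω₀ = 1/√(0.0208·7.62e-07) = 7943 rad/s.
Step 3 — f₀ = ω₀/(2π) = 1264 Hz.

f₀ = 1264 Hz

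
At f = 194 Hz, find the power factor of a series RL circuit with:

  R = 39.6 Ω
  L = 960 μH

Step 1 — Angular frequency: ω = 2π·f = 2π·194 = 1219 rad/s.
Step 2 — Component impedances:
  R: Z = R = 39.6 Ω
  L: Z = jωL = j·1219·0.00096 = 0 + j1.17 Ω
Step 3 — Series combination: Z_total = R + L = 39.6 + j1.17 Ω = 39.62∠1.7° Ω.
Step 4 — Power factor: PF = cos(φ) = Re(Z)/|Z| = 39.6/39.617 = 0.9996.
Step 5 — Type: Im(Z) = 1.17 ⇒ lagging (phase φ = 1.7°).

PF = 0.9996 (lagging, φ = 1.7°)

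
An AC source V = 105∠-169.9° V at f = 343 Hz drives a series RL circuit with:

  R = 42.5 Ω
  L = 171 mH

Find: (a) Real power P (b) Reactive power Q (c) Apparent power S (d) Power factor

Step 1 — Angular frequency: ω = 2π·f = 2π·343 = 2155 rad/s.
Step 2 — Component impedances:
  R: Z = R = 42.5 Ω
  L: Z = jωL = j·2155·0.171 = 0 + j368.5 Ω
Step 3 — Series combination: Z_total = R + L = 42.5 + j368.5 Ω = 371∠83.4° Ω.
Step 4 — Source phasor: V = 105∠-169.9° V = -103.4 - j18.41 V.
Step 5 — Current: I = V / Z = -0.08123 + j0.2711 A = 0.283∠106.7° A.
Step 6 — Complex power: S = V·I* = 3.405 + j29.52 VA.
Step 7 — Real power: P = Re(S) = 3.405 W.
Step 8 — Reactive power: Q = Im(S) = 29.52 VAR.
Step 9 — Apparent power: |S| = 29.72 VA.
Step 10 — Power factor: PF = P/|S| = 0.1146 (lagging).

(a) P = 3.405 W  (b) Q = 29.52 VAR  (c) S = 29.72 VA  (d) PF = 0.1146 (lagging)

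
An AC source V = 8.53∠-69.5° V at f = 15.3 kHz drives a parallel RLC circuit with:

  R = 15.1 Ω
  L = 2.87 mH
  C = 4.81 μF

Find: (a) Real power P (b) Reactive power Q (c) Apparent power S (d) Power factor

Step 1 — Angular frequency: ω = 2π·f = 2π·1.53e+04 = 9.613e+04 rad/s.
Step 2 — Component impedances:
  R: Z = R = 15.1 Ω
  L: Z = jωL = j·9.613e+04·0.00287 = 0 + j275.9 Ω
  C: Z = 1/(jωC) = -j/(ω·C) = 0 - j2.163 Ω
Step 3 — Parallel combination: 1/Z_total = 1/R + 1/L + 1/C; Z_total = 0.3082 - j2.135 Ω = 2.157∠-81.8° Ω.
Step 4 — Source phasor: V = 8.53∠-69.5° V = 2.987 - j7.99 V.
Step 5 — Current: I = V / Z = 3.863 + j0.8414 A = 3.954∠12.3° A.
Step 6 — Complex power: S = V·I* = 4.819 - j33.38 VA.
Step 7 — Real power: P = Re(S) = 4.819 W.
Step 8 — Reactive power: Q = Im(S) = -33.38 VAR.
Step 9 — Apparent power: |S| = 33.73 VA.
Step 10 — Power factor: PF = P/|S| = 0.1429 (leading).

(a) P = 4.819 W  (b) Q = -33.38 VAR  (c) S = 33.73 VA  (d) PF = 0.1429 (leading)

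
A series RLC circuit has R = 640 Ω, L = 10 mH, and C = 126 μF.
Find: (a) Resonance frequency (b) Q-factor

Step 1 — Resonance condition Im(Z)=0 gives ω₀ = 1/√(LC).
Step 2 — ω₀ = 1/√(0.01·0.000126) = 890.9 rad/s.
Step 3 — f₀ = ω₀/(2π) = 141.8 Hz.
Step 4 — Series Q: Q = ω₀L/R = 890.9·0.01/640 = 0.01392.

(a) f₀ = 141.8 Hz  (b) Q = 0.01392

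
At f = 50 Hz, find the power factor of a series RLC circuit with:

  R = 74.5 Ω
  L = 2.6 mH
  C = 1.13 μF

Step 1 — Angular frequency: ω = 2π·f = 2π·50 = 314.2 rad/s.
Step 2 — Component impedances:
  R: Z = R = 74.5 Ω
  L: Z = jωL = j·314.2·0.0026 = 0 + j0.8168 Ω
  C: Z = 1/(jωC) = -j/(ω·C) = 0 - j2817 Ω
Step 3 — Series combination: Z_total = R + L + C = 74.5 - j2816 Ω = 2817∠-88.5° Ω.
Step 4 — Power factor: PF = cos(φ) = Re(Z)/|Z| = 74.5/2817 = 0.02645.
Step 5 — Type: Im(Z) = -2816 ⇒ leading (phase φ = -88.5°).

PF = 0.02645 (leading, φ = -88.5°)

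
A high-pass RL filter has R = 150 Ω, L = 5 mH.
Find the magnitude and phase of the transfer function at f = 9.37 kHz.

Step 1 — Angular frequency: ω = 2π·9370 = 5.887e+04 rad/s.
Step 2 — Transfer function: H(jω) = jωL/(R + jωL).
Step 3 — Numerator jωL = j·294.4; denominator R + jωL = 150 + j294.4.
Step 4 — H = 0.7939 + j0.4045.
Step 5 — Magnitude: |H| = 0.891 (-1.0 dB); phase: φ = 27.0°.

|H| = 0.891 (-1.0 dB), φ = 27.0°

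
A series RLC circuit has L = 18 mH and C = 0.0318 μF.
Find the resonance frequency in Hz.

Step 1 — Resonance condition Im(Z)=0 gives ω₀ = 1/√(LC).
Step 2 — ω₀ = 1/√(0.018·3.18e-08) = 4.18e+04 rad/s.
Step 3 — f₀ = ω₀/(2π) = 6652 Hz.

f₀ = 6652 Hz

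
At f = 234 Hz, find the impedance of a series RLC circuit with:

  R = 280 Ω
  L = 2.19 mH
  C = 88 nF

Step 1 — Angular frequency: ω = 2π·f = 2π·234 = 1470 rad/s.
Step 2 — Component impedances:
  R: Z = R = 280 Ω
  L: Z = jωL = j·1470·0.00219 = 0 + j3.22 Ω
  C: Z = 1/(jωC) = -j/(ω·C) = 0 - j7729 Ω
Step 3 — Series combination: Z_total = R + L + C = 280 - j7726 Ω = 7731∠-87.9° Ω.

Z = 280 - j7726 Ω = 7731∠-87.9° Ω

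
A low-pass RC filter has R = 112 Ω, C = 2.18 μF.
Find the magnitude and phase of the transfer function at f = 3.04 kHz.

Step 1 — Angular frequency: ω = 2π·3040 = 1.91e+04 rad/s.
Step 2 — Transfer function: H(jω) = 1/(1 + jωRC).
Step 3 — Denominator: 1 + jωRC = 1 + j·1.91e+04·112·2.18e-06 = 1 + j4.664.
Step 4 — H = 0.04396 - j0.205.
Step 5 — Magnitude: |H| = 0.2097 (-13.6 dB); phase: φ = -77.9°.

|H| = 0.2097 (-13.6 dB), φ = -77.9°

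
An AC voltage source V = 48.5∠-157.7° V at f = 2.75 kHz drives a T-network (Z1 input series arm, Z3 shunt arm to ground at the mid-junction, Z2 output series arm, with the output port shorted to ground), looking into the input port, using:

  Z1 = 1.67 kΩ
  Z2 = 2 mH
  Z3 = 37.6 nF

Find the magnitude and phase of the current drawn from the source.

Step 1 — Angular frequency: ω = 2π·f = 2π·2750 = 1.728e+04 rad/s.
Step 2 — Component impedances:
  Z1: Z = R = 1670 Ω
  Z2: Z = jωL = j·1.728e+04·0.002 = 0 + j34.56 Ω
  Z3: Z = 1/(jωC) = -j/(ω·C) = 0 - j1539 Ω
Step 3 — With the output port shorted to ground, the output series arm Z2 runs from the junction to ground; the shunt arm Z3 also runs from the junction to ground. They appear in parallel: Z3 || Z2 = 0 + j35.35 Ω.
Step 4 — Series with input arm Z1: Z_in = Z1 + (Z3 || Z2) = 1670 + j35.35 Ω = 1670∠1.2° Ω.
Step 5 — Source phasor: V = 48.5∠-157.7° V = -44.87 - j18.4 V.
Step 6 — Ohm's law: I = V / Z_total = (-44.87 - j18.4) / (1670 + j35.35) = -0.02709 - j0.01045 A.
Step 7 — Convert to polar: |I| = 0.02904 A, ∠I = -158.9°.

I = 0.02904∠-158.9° A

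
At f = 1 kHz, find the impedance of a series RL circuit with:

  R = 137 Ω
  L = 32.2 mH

Step 1 — Angular frequency: ω = 2π·f = 2π·1000 = 6283 rad/s.
Step 2 — Component impedances:
  R: Z = R = 137 Ω
  L: Z = jωL = j·6283·0.0322 = 0 + j202.3 Ω
Step 3 — Series combination: Z_total = R + L = 137 + j202.3 Ω = 244.3∠55.9° Ω.

Z = 137 + j202.3 Ω = 244.3∠55.9° Ω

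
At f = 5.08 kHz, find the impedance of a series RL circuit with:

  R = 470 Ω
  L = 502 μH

Step 1 — Angular frequency: ω = 2π·f = 2π·5080 = 3.192e+04 rad/s.
Step 2 — Component impedances:
  R: Z = R = 470 Ω
  L: Z = jωL = j·3.192e+04·0.000502 = 0 + j16.02 Ω
Step 3 — Series combination: Z_total = R + L = 470 + j16.02 Ω = 470.3∠2.0° Ω.

Z = 470 + j16.02 Ω = 470.3∠2.0° Ω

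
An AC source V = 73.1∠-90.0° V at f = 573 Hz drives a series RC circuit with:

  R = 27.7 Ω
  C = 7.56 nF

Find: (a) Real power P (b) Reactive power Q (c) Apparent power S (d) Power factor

Step 1 — Angular frequency: ω = 2π·f = 2π·573 = 3600 rad/s.
Step 2 — Component impedances:
  R: Z = R = 27.7 Ω
  C: Z = 1/(jωC) = -j/(ω·C) = 0 - j3.674e+04 Ω
Step 3 — Series combination: Z_total = R + C = 27.7 - j3.674e+04 Ω = 3.674e+04∠-90.0° Ω.
Step 4 — Source phasor: V = 73.1∠-90.0° V = 0 - j73.1 V.
Step 5 — Current: I = V / Z = 0.00199 - j1.5e-06 A = 0.00199∠-0.0° A.
Step 6 — Complex power: S = V·I* = 0.0001097 - j0.1454 VA.
Step 7 — Real power: P = Re(S) = 0.0001097 W.
Step 8 — Reactive power: Q = Im(S) = -0.1454 VAR.
Step 9 — Apparent power: |S| = 0.1454 VA.
Step 10 — Power factor: PF = P/|S| = 0.0007539 (leading).

(a) P = 0.0001097 W  (b) Q = -0.1454 VAR  (c) S = 0.1454 VA  (d) PF = 0.0007539 (leading)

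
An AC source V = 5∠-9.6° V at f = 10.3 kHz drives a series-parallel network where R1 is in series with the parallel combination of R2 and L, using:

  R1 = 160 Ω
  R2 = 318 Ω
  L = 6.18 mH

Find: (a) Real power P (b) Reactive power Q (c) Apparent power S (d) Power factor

Step 1 — Angular frequency: ω = 2π·f = 2π·1.03e+04 = 6.472e+04 rad/s.
Step 2 — Component impedances:
  R1: Z = R = 160 Ω
  R2: Z = R = 318 Ω
  L: Z = jωL = j·6.472e+04·0.00618 = 0 + j399.9 Ω
Step 3 — Parallel branch: R2 || L = 1/(1/R2 + 1/L) = 194.8 + j154.9 Ω.
Step 4 — Series with R1: Z_total = R1 + (R2 || L) = 354.8 + j154.9 Ω = 387.2∠23.6° Ω.
Step 5 — Source phasor: V = 5∠-9.6° V = 4.93 - j0.8338 V.
Step 6 — Current: I = V / Z = 0.01081 - j0.007068 A = 0.01291∠-33.2° A.
Step 7 — Complex power: S = V·I* = 0.05918 + j0.02584 VA.
Step 8 — Real power: P = Re(S) = 0.05918 W.
Step 9 — Reactive power: Q = Im(S) = 0.02584 VAR.
Step 10 — Apparent power: |S| = 0.06457 VA.
Step 11 — Power factor: PF = P/|S| = 0.9165 (lagging).

(a) P = 0.05918 W  (b) Q = 0.02584 VAR  (c) S = 0.06457 VA  (d) PF = 0.9165 (lagging)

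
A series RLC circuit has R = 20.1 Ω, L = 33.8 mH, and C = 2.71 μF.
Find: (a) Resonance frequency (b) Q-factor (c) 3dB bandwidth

Step 1 — Resonance: ω₀ = 1/√(LC) = 1/√(0.0338·2.71e-06) = 3304 rad/s.
Step 2 — f₀ = ω₀/(2π) = 525.9 Hz.
Step 3 — Series Q: Q = ω₀L/R = 3304·0.0338/20.1 = 5.556.
Step 4 — Bandwidth: Δω = ω₀/Q = 594.7 rad/s; BW = Δω/(2π) = 94.65 Hz.

(a) f₀ = 525.9 Hz  (b) Q = 5.556  (c) BW = 94.65 Hz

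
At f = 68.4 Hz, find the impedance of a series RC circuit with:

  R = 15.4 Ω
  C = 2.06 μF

Step 1 — Angular frequency: ω = 2π·f = 2π·68.4 = 429.8 rad/s.
Step 2 — Component impedances:
  R: Z = R = 15.4 Ω
  C: Z = 1/(jωC) = -j/(ω·C) = 0 - j1130 Ω
Step 3 — Series combination: Z_total = R + C = 15.4 - j1130 Ω = 1130∠-89.2° Ω.

Z = 15.4 - j1130 Ω = 1130∠-89.2° Ω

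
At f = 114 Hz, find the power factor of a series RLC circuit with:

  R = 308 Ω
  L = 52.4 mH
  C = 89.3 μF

Step 1 — Angular frequency: ω = 2π·f = 2π·114 = 716.3 rad/s.
Step 2 — Component impedances:
  R: Z = R = 308 Ω
  L: Z = jωL = j·716.3·0.0524 = 0 + j37.53 Ω
  C: Z = 1/(jωC) = -j/(ω·C) = 0 - j15.63 Ω
Step 3 — Series combination: Z_total = R + L + C = 308 + j21.9 Ω = 308.8∠4.1° Ω.
Step 4 — Power factor: PF = cos(φ) = Re(Z)/|Z| = 308/308.78 = 0.9975.
Step 5 — Type: Im(Z) = 21.9 ⇒ lagging (phase φ = 4.1°).

PF = 0.9975 (lagging, φ = 4.1°)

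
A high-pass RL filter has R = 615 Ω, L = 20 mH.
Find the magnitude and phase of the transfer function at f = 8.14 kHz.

Step 1 — Angular frequency: ω = 2π·8140 = 5.115e+04 rad/s.
Step 2 — Transfer function: H(jω) = jωL/(R + jωL).
Step 3 — Numerator jωL = j·1023; denominator R + jωL = 615 + j1023.
Step 4 — H = 0.7345 + j0.4416.
Step 5 — Magnitude: |H| = 0.857 (-1.3 dB); phase: φ = 31.0°.

|H| = 0.857 (-1.3 dB), φ = 31.0°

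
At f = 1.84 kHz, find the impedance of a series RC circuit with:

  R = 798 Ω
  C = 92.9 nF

Step 1 — Angular frequency: ω = 2π·f = 2π·1840 = 1.156e+04 rad/s.
Step 2 — Component impedances:
  R: Z = R = 798 Ω
  C: Z = 1/(jωC) = -j/(ω·C) = 0 - j931.1 Ω
Step 3 — Series combination: Z_total = R + C = 798 - j931.1 Ω = 1226∠-49.4° Ω.

Z = 798 - j931.1 Ω = 1226∠-49.4° Ω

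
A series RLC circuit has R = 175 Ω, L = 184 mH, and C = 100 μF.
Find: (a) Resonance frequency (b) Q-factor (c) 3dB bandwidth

Step 1 — Resonance condition Im(Z)=0 gives ω₀ = 1/√(LC).
Step 2 — ω₀ = 1/√(0.184·0.0001) = 233.1 rad/s.
Step 3 — f₀ = ω₀/(2π) = 37.1 Hz.
Step 4 — Series Q: Q = ω₀L/R = 233.1·0.184/175 = 0.2451.
Step 5 — 3dB bandwidth: Δω = ω₀/Q = 951.1 rad/s; BW = Δω/(2π) = 151.4 Hz.

(a) f₀ = 37.1 Hz  (b) Q = 0.2451  (c) BW = 151.4 Hz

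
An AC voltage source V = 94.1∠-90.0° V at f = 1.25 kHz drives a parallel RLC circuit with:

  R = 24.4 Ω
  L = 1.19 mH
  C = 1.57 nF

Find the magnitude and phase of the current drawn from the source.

Step 1 — Angular frequency: ω = 2π·f = 2π·1250 = 7854 rad/s.
Step 2 — Component impedances:
  R: Z = R = 24.4 Ω
  L: Z = jωL = j·7854·0.00119 = 0 + j9.346 Ω
  C: Z = 1/(jωC) = -j/(ω·C) = 0 - j8.11e+04 Ω
Step 3 — Parallel combination: 1/Z_total = 1/R + 1/L + 1/C; Z_total = 3.123 + j8.151 Ω = 8.729∠69.0° Ω.
Step 4 — Source phasor: V = 94.1∠-90.0° V = 0 - j94.1 V.
Step 5 — Ohm's law: I = V / Z_total = (0 - j94.1) / (3.123 + j8.151) = -10.07 - j3.857 A.
Step 6 — Convert to polar: |I| = 10.78 A, ∠I = -159.0°.

I = 10.78∠-159.0° A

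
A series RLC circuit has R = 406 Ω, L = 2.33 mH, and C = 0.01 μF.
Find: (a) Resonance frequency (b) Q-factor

Step 1 — Resonance condition Im(Z)=0 gives ω₀ = 1/√(LC).
Step 2 — ω₀ = 1/√(0.00233·1e-08) = 2.072e+05 rad/s.
Step 3 — f₀ = ω₀/(2π) = 3.297e+04 Hz.
Step 4 — Series Q: Q = ω₀L/R = 2.072e+05·0.00233/406 = 1.189.

(a) f₀ = 3.297e+04 Hz  (b) Q = 1.189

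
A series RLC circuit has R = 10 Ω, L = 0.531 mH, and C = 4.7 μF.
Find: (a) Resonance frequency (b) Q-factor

Step 1 — Resonance condition Im(Z)=0 gives ω₀ = 1/√(LC).
Step 2 — ω₀ = 1/√(0.000531·4.7e-06) = 2.002e+04 rad/s.
Step 3 — f₀ = ω₀/(2π) = 3186 Hz.
Step 4 — Series Q: Q = ω₀L/R = 2.002e+04·0.000531/10 = 1.063.

(a) f₀ = 3186 Hz  (b) Q = 1.063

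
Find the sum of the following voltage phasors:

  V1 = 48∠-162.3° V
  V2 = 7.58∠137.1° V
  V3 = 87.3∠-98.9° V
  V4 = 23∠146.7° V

Step 1 — Convert each phasor to rectangular form:
  V1 = 48·(cos(-162.3°) + j·sin(-162.3°)) = -45.73 - j14.59 V
  V2 = 7.58·(cos(137.1°) + j·sin(137.1°)) = -5.553 + j5.16 V
  V3 = 87.3·(cos(-98.9°) + j·sin(-98.9°)) = -13.51 - j86.25 V
  V4 = 23·(cos(146.7°) + j·sin(146.7°)) = -19.22 + j12.63 V
Step 2 — Sum components: V_total = -84.01 - j83.06 V.
Step 3 — Convert to polar: |V_total| = 118.1 V, ∠V_total = -135.3°.

V_total = 118.1∠-135.3° V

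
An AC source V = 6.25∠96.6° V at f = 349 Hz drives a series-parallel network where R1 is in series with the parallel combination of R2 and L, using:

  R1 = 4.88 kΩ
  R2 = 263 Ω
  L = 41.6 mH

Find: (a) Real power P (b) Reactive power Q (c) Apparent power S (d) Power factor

Step 1 — Angular frequency: ω = 2π·f = 2π·349 = 2193 rad/s.
Step 2 — Component impedances:
  R1: Z = R = 4880 Ω
  R2: Z = R = 263 Ω
  L: Z = jωL = j·2193·0.0416 = 0 + j91.22 Ω
Step 3 — Parallel branch: R2 || L = 1/(1/R2 + 1/L) = 28.24 + j81.43 Ω.
Step 4 — Series with R1: Z_total = R1 + (R2 || L) = 4908 + j81.43 Ω = 4909∠1.0° Ω.
Step 5 — Source phasor: V = 6.25∠96.6° V = -0.7184 + j6.209 V.
Step 6 — Current: I = V / Z = -0.0001253 + j0.001267 A = 0.001273∠95.6° A.
Step 7 — Complex power: S = V·I* = 0.007956 + j0.000132 VA.
Step 8 — Real power: P = Re(S) = 0.007956 W.
Step 9 — Reactive power: Q = Im(S) = 0.000132 VAR.
Step 10 — Apparent power: |S| = 0.007957 VA.
Step 11 — Power factor: PF = P/|S| = 0.9999 (lagging).

(a) P = 0.007956 W  (b) Q = 0.000132 VAR  (c) S = 0.007957 VA  (d) PF = 0.9999 (lagging)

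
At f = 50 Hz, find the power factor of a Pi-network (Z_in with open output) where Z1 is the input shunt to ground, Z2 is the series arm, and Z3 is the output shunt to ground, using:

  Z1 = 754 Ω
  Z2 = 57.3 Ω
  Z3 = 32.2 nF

Step 1 — Angular frequency: ω = 2π·f = 2π·50 = 314.2 rad/s.
Step 2 — Component impedances:
  Z1: Z = R = 754 Ω
  Z2: Z = R = 57.3 Ω
  Z3: Z = 1/(jωC) = -j/(ω·C) = 0 - j9.885e+04 Ω
Step 3 — With open output, the series arm Z2 and the output shunt Z3 appear in series to ground: Z2 + Z3 = 57.3 - j9.885e+04 Ω.
Step 4 — Parallel with input shunt Z1: Z_in = Z1 || (Z2 + Z3) = 754 - j5.751 Ω = 754∠-0.4° Ω.
Step 5 — Power factor: PF = cos(φ) = Re(Z)/|Z| = 754/754 = 1.
Step 6 — Type: Im(Z) = -5.751 ⇒ leading (phase φ = -0.4°).

PF = 1 (leading, φ = -0.4°)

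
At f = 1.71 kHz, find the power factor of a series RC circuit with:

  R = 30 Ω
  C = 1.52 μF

Step 1 — Angular frequency: ω = 2π·f = 2π·1710 = 1.074e+04 rad/s.
Step 2 — Component impedances:
  R: Z = R = 30 Ω
  C: Z = 1/(jωC) = -j/(ω·C) = 0 - j61.23 Ω
Step 3 — Series combination: Z_total = R + C = 30 - j61.23 Ω = 68.19∠-63.9° Ω.
Step 4 — Power factor: PF = cos(φ) = Re(Z)/|Z| = 30/68.186 = 0.44.
Step 5 — Type: Im(Z) = -61.23 ⇒ leading (phase φ = -63.9°).

PF = 0.44 (leading, φ = -63.9°)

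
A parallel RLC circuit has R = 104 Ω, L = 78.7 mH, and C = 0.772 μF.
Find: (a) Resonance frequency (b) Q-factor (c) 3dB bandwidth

Step 1 — Resonance: ω₀ = 1/√(LC) = 1/√(0.0787·7.72e-07) = 4057 rad/s.
Step 2 — f₀ = ω₀/(2π) = 645.7 Hz.
Step 3 — Parallel Q: Q = R/(ω₀L) = 104/(4057·0.0787) = 0.3257.
Step 4 — Bandwidth: Δω = ω₀/Q = 1.246e+04 rad/s; BW = Δω/(2π) = 1982 Hz.

(a) f₀ = 645.7 Hz  (b) Q = 0.3257  (c) BW = 1982 Hz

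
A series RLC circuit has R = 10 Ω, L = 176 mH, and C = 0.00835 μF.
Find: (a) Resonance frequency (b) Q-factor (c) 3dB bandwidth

Step 1 — Resonance: ω₀ = 1/√(LC) = 1/√(0.176·8.35e-09) = 2.609e+04 rad/s.
Step 2 — f₀ = ω₀/(2π) = 4152 Hz.
Step 3 — Series Q: Q = ω₀L/R = 2.609e+04·0.176/10 = 459.1.
Step 4 — Bandwidth: Δω = ω₀/Q = 56.82 rad/s; BW = Δω/(2π) = 9.043 Hz.

(a) f₀ = 4152 Hz  (b) Q = 459.1  (c) BW = 9.043 Hz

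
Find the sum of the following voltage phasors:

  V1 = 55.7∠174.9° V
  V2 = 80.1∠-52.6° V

Step 1 — Convert each phasor to rectangular form:
  V1 = 55.7·(cos(174.9°) + j·sin(174.9°)) = -55.48 + j4.951 V
  V2 = 80.1·(cos(-52.6°) + j·sin(-52.6°)) = 48.65 - j63.63 V
Step 2 — Sum components: V_total = -6.829 - j58.68 V.
Step 3 — Convert to polar: |V_total| = 59.08 V, ∠V_total = -96.6°.

V_total = 59.08∠-96.6° V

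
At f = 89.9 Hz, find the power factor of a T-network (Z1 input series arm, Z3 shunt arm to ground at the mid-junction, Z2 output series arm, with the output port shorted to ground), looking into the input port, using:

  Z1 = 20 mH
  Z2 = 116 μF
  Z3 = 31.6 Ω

Step 1 — Angular frequency: ω = 2π·f = 2π·89.9 = 564.9 rad/s.
Step 2 — Component impedances:
  Z1: Z = jωL = j·564.9·0.02 = 0 + j11.3 Ω
  Z2: Z = 1/(jωC) = -j/(ω·C) = 0 - j15.26 Ω
  Z3: Z = R = 31.6 Ω
Step 3 — With the output port shorted to ground, the output series arm Z2 runs from the junction to ground; the shunt arm Z3 also runs from the junction to ground. They appear in parallel: Z3 || Z2 = 5.977 - j12.38 Ω.
Step 4 — Series with input arm Z1: Z_in = Z1 + (Z3 || Z2) = 5.977 - j1.078 Ω = 6.073∠-10.2° Ω.
Step 5 — Power factor: PF = cos(φ) = Re(Z)/|Z| = 5.9767/6.0732 = 0.9841.
Step 6 — Type: Im(Z) = -1.078 ⇒ leading (phase φ = -10.2°).

PF = 0.9841 (leading, φ = -10.2°)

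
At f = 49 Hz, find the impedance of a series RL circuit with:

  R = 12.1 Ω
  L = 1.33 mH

Step 1 — Angular frequency: ω = 2π·f = 2π·49 = 307.9 rad/s.
Step 2 — Component impedances:
  R: Z = R = 12.1 Ω
  L: Z = jωL = j·307.9·0.00133 = 0 + j0.4095 Ω
Step 3 — Series combination: Z_total = R + L = 12.1 + j0.4095 Ω = 12.11∠1.9° Ω.

Z = 12.1 + j0.4095 Ω = 12.11∠1.9° Ω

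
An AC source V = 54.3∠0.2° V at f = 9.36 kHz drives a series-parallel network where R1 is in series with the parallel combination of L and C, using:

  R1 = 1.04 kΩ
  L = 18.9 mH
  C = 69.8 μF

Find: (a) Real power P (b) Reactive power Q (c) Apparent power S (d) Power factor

Step 1 — Angular frequency: ω = 2π·f = 2π·9360 = 5.881e+04 rad/s.
Step 2 — Component impedances:
  R1: Z = R = 1040 Ω
  L: Z = jωL = j·5.881e+04·0.0189 = 0 + j1112 Ω
  C: Z = 1/(jωC) = -j/(ω·C) = 0 - j0.2436 Ω
Step 3 — Parallel branch: L || C = 1/(1/L + 1/C) = 0 - j0.2437 Ω.
Step 4 — Series with R1: Z_total = R1 + (L || C) = 1040 - j0.2437 Ω = 1040∠-0.0° Ω.
Step 5 — Source phasor: V = 54.3∠0.2° V = 54.3 + j0.1895 V.
Step 6 — Current: I = V / Z = 0.05221 + j0.0001945 A = 0.05221∠0.2° A.
Step 7 — Complex power: S = V·I* = 2.835 - j0.0006642 VA.
Step 8 — Real power: P = Re(S) = 2.835 W.
Step 9 — Reactive power: Q = Im(S) = -0.0006642 VAR.
Step 10 — Apparent power: |S| = 2.835 VA.
Step 11 — Power factor: PF = P/|S| = 1 (leading).

(a) P = 2.835 W  (b) Q = -0.0006642 VAR  (c) S = 2.835 VA  (d) PF = 1 (leading)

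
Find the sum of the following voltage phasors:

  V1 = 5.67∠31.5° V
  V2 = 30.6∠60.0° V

Step 1 — Convert each phasor to rectangular form:
  V1 = 5.67·(cos(31.5°) + j·sin(31.5°)) = 4.834 + j2.963 V
  V2 = 30.6·(cos(60.0°) + j·sin(60.0°)) = 15.3 + j26.5 V
Step 2 — Sum components: V_total = 20.13 + j29.46 V.
Step 3 — Convert to polar: |V_total| = 35.69 V, ∠V_total = 55.7°.

V_total = 35.69∠55.7° V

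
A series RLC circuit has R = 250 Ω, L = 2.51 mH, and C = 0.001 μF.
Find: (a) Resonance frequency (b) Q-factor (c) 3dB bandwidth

Step 1 — Resonance: ω₀ = 1/√(LC) = 1/√(0.00251·1e-09) = 6.312e+05 rad/s.
Step 2 — f₀ = ω₀/(2π) = 1.005e+05 Hz.
Step 3 — Series Q: Q = ω₀L/R = 6.312e+05·0.00251/250 = 6.337.
Step 4 — Bandwidth: Δω = ω₀/Q = 9.96e+04 rad/s; BW = Δω/(2π) = 1.585e+04 Hz.

(a) f₀ = 1.005e+05 Hz  (b) Q = 6.337  (c) BW = 1.585e+04 Hz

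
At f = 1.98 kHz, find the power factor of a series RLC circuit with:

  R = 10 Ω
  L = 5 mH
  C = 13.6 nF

Step 1 — Angular frequency: ω = 2π·f = 2π·1980 = 1.244e+04 rad/s.
Step 2 — Component impedances:
  R: Z = R = 10 Ω
  L: Z = jωL = j·1.244e+04·0.005 = 0 + j62.2 Ω
  C: Z = 1/(jωC) = -j/(ω·C) = 0 - j5910 Ω
Step 3 — Series combination: Z_total = R + L + C = 10 - j5848 Ω = 5848∠-89.9° Ω.
Step 4 — Power factor: PF = cos(φ) = Re(Z)/|Z| = 10/5848 = 0.00171.
Step 5 — Type: Im(Z) = -5848 ⇒ leading (phase φ = -89.9°).

PF = 0.00171 (leading, φ = -89.9°)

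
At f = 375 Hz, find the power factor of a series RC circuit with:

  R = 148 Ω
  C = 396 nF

Step 1 — Angular frequency: ω = 2π·f = 2π·375 = 2356 rad/s.
Step 2 — Component impedances:
  R: Z = R = 148 Ω
  C: Z = 1/(jωC) = -j/(ω·C) = 0 - j1072 Ω
Step 3 — Series combination: Z_total = R + C = 148 - j1072 Ω = 1082∠-82.1° Ω.
Step 4 — Power factor: PF = cos(φ) = Re(Z)/|Z| = 148/1082 = 0.1368.
Step 5 — Type: Im(Z) = -1072 ⇒ leading (phase φ = -82.1°).

PF = 0.1368 (leading, φ = -82.1°)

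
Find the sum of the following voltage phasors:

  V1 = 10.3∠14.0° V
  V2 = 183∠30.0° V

Step 1 — Convert each phasor to rectangular form:
  V1 = 10.3·(cos(14.0°) + j·sin(14.0°)) = 9.994 + j2.492 V
  V2 = 183·(cos(30.0°) + j·sin(30.0°)) = 158.5 + j91.5 V
Step 2 — Sum components: V_total = 168.5 + j93.99 V.
Step 3 — Convert to polar: |V_total| = 192.9 V, ∠V_total = 29.2°.

V_total = 192.9∠29.2° V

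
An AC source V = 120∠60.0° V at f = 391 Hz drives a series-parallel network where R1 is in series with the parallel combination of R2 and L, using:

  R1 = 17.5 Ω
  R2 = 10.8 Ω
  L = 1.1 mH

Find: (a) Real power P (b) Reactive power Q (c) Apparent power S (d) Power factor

Step 1 — Angular frequency: ω = 2π·f = 2π·391 = 2457 rad/s.
Step 2 — Component impedances:
  R1: Z = R = 17.5 Ω
  R2: Z = R = 10.8 Ω
  L: Z = jωL = j·2457·0.0011 = 0 + j2.702 Ω
Step 3 — Parallel branch: R2 || L = 1/(1/R2 + 1/L) = 0.6364 + j2.543 Ω.
Step 4 — Series with R1: Z_total = R1 + (R2 || L) = 18.14 + j2.543 Ω = 18.31∠8.0° Ω.
Step 5 — Source phasor: V = 120∠60.0° V = 60 + j103.9 V.
Step 6 — Current: I = V / Z = 4.032 + j5.165 A = 6.552∠52.0° A.
Step 7 — Complex power: S = V·I* = 778.7 + j109.2 VA.
Step 8 — Real power: P = Re(S) = 778.7 W.
Step 9 — Reactive power: Q = Im(S) = 109.2 VAR.
Step 10 — Apparent power: |S| = 786.3 VA.
Step 11 — Power factor: PF = P/|S| = 0.9903 (lagging).

(a) P = 778.7 W  (b) Q = 109.2 VAR  (c) S = 786.3 VA  (d) PF = 0.9903 (lagging)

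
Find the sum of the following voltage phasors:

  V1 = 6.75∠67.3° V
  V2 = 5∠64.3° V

Step 1 — Convert each phasor to rectangular form:
  V1 = 6.75·(cos(67.3°) + j·sin(67.3°)) = 2.605 + j6.227 V
  V2 = 5·(cos(64.3°) + j·sin(64.3°)) = 2.168 + j4.505 V
Step 2 — Sum components: V_total = 4.773 + j10.73 V.
Step 3 — Convert to polar: |V_total| = 11.75 V, ∠V_total = 66.0°.

V_total = 11.75∠66.0° V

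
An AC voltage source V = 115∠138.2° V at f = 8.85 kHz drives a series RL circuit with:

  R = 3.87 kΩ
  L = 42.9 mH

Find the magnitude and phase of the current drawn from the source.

Step 1 — Angular frequency: ω = 2π·f = 2π·8850 = 5.561e+04 rad/s.
Step 2 — Component impedances:
  R: Z = R = 3870 Ω
  L: Z = jωL = j·5.561e+04·0.0429 = 0 + j2386 Ω
Step 3 — Series combination: Z_total = R + L = 3870 + j2386 Ω = 4546∠31.7° Ω.
Step 4 — Source phasor: V = 115∠138.2° V = -85.73 + j76.65 V.
Step 5 — Ohm's law: I = V / Z_total = (-85.73 + j76.65) / (3870 + j2386) = -0.007206 + j0.02425 A.
Step 6 — Convert to polar: |I| = 0.0253 A, ∠I = 106.5°.

I = 0.0253∠106.5° A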